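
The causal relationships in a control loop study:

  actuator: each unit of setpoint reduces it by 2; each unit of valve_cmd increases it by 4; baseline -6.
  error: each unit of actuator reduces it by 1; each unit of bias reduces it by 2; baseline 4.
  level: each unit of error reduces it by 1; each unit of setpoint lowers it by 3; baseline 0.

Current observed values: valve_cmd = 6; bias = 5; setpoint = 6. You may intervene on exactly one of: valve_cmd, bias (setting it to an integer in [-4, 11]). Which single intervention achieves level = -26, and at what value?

set valve_cmd = 1

Intervening on valve_cmd: with other inputs at their observed values, level = 4*valve_cmd - 30. Solving for -26 gives valve_cmd = 1, within [-4, 11].
Intervening on bias: level = 2*bias - 16. Reaching -26 requires bias = -5, outside [-4, 11].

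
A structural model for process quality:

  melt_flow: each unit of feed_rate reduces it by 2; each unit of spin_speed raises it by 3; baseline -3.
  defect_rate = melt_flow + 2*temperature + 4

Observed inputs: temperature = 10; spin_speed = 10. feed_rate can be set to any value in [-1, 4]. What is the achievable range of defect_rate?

Substituting into the melt_flow equation gives melt_flow = -2*feed_rate + 27.
This gives defect_rate = -2*feed_rate + 51.
Linear in feed_rate, so extremes are at the endpoints: feed_rate = -1 gives defect_rate = 53; feed_rate = 4 gives defect_rate = 43.

43 to 53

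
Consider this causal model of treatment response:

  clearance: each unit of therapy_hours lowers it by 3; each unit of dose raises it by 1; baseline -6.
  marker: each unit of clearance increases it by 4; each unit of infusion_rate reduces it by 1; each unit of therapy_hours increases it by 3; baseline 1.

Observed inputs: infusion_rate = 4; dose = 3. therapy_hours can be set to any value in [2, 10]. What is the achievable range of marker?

-105 to -33

Substituting into the clearance equation gives clearance = -3*therapy_hours - 3.
Substituting into the marker equation gives marker = -9*therapy_hours - 15.
Linear in therapy_hours, so extremes are at the endpoints: therapy_hours = 2 gives marker = -33; therapy_hours = 10 gives marker = -105.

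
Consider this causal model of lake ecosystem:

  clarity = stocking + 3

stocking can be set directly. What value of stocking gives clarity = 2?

stocking = -1

Solve stocking + 3 = 2: stocking = (2 - 3) / 1 = -1.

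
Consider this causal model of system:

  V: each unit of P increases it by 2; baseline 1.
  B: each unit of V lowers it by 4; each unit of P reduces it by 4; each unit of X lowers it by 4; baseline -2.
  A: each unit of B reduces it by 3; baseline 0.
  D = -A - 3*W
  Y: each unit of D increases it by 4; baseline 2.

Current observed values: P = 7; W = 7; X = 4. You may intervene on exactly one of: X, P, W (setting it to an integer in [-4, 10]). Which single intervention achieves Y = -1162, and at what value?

Intervening on X: with other inputs at their observed values, Y = -48*X - 1162. Solving for -1162 gives X = 0, within [-4, 10].
Intervening on P: Y = -144*P - 346. Reaching -1162 requires P = 17/3, not an integer.
Intervening on W: Y = -12*W - 1270. Reaching -1162 requires W = -9, outside [-4, 10].

set X = 0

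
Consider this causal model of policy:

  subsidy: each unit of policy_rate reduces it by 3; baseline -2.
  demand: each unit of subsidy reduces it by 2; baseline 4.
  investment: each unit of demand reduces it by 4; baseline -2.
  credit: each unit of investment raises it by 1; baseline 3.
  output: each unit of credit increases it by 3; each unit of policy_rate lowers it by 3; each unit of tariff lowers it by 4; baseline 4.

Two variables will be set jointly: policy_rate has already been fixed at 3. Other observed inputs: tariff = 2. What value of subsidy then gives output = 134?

subsidy = 8

With policy_rate held at 3:
Intervening on subsidy fixes its value directly, overriding its dependence on policy_rate.
Substituting into the investment equation gives investment = 8*subsidy - 18.
Substituting into the credit equation gives credit = 8*subsidy - 15.
So output = 24*subsidy - 58.
Solve 24*subsidy - 58 = 134: subsidy = (134 + 58) / 24 = 8.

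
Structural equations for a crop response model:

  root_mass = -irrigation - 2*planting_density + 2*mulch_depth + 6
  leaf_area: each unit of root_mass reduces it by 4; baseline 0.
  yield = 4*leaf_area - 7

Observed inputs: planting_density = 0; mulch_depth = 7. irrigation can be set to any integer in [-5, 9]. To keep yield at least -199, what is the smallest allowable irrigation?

irrigation = 8

Substituting into the root_mass equation gives root_mass = -irrigation + 20.
Substituting into the leaf_area equation gives leaf_area = 4*irrigation - 80.
This gives yield = 16*irrigation - 327.
Require 16*irrigation - 327 ≥ -199, so irrigation ≥ 8.
The smallest integer in [-5, 9] satisfying this is 8.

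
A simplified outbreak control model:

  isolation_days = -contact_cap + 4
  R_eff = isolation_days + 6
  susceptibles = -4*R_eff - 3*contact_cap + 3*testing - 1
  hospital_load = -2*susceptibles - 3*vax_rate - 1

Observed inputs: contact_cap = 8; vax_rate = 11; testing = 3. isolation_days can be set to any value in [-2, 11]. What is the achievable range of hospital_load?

Intervening on isolation_days fixes its value directly, overriding its dependence on contact_cap.
Substituting into the susceptibles equation gives susceptibles = -4*isolation_days - 40.
Substituting into the hospital_load equation gives hospital_load = 8*isolation_days + 46.
Linear in isolation_days, so extremes are at the endpoints: isolation_days = -2 gives hospital_load = 30; isolation_days = 11 gives hospital_load = 134.

30 to 134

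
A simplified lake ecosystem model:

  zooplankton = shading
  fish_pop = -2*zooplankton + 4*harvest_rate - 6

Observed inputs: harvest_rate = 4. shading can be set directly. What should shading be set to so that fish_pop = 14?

Substituting into the fish_pop equation gives fish_pop = -2*shading + 10.
Solve -2*shading + 10 = 14: shading = (14 - 10) / -2 = -2.

shading = -2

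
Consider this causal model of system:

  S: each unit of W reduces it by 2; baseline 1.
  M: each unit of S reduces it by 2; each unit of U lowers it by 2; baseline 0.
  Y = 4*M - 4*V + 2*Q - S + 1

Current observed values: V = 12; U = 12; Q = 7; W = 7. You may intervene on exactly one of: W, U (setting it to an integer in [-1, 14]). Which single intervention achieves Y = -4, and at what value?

Intervening on W: Y = 18*W - 138. Reaching -4 requires W = 67/9, not an integer.
Intervening on U: with other inputs at their observed values, Y = -8*U + 84. Solving for -4 gives U = 11, within [-1, 14].

set U = 11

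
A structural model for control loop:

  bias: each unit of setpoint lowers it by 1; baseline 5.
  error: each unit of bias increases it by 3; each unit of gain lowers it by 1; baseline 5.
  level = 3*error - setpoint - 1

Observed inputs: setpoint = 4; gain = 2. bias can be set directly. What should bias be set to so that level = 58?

bias = 6

Intervening on bias fixes its value directly, overriding its dependence on setpoint.
Substituting into the error equation gives error = 3*bias + 3.
Substituting into the level equation gives level = 9*bias + 4.
Solve 9*bias + 4 = 58: bias = (58 - 4) / 9 = 6.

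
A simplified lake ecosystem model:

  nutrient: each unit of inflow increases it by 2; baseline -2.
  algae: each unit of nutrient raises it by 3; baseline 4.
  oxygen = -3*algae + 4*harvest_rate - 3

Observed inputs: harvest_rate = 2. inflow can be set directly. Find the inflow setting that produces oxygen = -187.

inflow = 11

Substituting into the algae equation gives algae = 6*inflow - 2.
Substituting into the oxygen equation gives oxygen = -18*inflow + 11.
Solve -18*inflow + 11 = -187: inflow = (-187 - 11) / -18 = 11.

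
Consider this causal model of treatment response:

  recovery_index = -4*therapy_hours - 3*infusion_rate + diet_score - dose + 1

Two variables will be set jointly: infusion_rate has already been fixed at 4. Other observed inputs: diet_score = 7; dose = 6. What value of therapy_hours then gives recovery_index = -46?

therapy_hours = 9

With infusion_rate held at 4:
Substituting into the recovery_index equation gives recovery_index = -4*therapy_hours - 10.
Solve -4*therapy_hours - 10 = -46: therapy_hours = (-46 + 10) / -4 = 9.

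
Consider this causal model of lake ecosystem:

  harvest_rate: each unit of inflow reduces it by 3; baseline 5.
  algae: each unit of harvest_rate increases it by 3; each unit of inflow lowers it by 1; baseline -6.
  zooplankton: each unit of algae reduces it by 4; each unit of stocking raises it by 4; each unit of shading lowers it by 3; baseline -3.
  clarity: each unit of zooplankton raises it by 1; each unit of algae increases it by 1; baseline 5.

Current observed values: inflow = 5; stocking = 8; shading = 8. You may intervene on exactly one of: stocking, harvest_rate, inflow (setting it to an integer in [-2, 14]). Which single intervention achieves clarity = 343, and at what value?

Intervening on stocking: clarity = 4*stocking + 101. Reaching 343 requires stocking = 121/2, not an integer.
Intervening on harvest_rate: clarity = -9*harvest_rate + 43. Reaching 343 requires harvest_rate = -100/3, not an integer.
Intervening on inflow: with other inputs at their observed values, clarity = 30*inflow - 17. Solving for 343 gives inflow = 12, within [-2, 14].

set inflow = 12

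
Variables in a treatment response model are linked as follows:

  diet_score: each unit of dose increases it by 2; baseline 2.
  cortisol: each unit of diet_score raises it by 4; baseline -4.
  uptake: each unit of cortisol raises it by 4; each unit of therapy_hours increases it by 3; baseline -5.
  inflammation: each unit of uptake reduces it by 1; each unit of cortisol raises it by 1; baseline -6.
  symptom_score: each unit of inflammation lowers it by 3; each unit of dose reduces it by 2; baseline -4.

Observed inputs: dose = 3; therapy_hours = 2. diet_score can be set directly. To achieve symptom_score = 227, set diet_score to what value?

diet_score = 7

Intervening on diet_score fixes its value directly, overriding its dependence on dose.
Substituting into the uptake equation gives uptake = 16*diet_score - 15.
Substituting into the inflammation equation gives inflammation = -12*diet_score + 5.
Substituting into the symptom_score equation gives symptom_score = 36*diet_score - 25.
Solve 36*diet_score - 25 = 227: diet_score = (227 + 25) / 36 = 7.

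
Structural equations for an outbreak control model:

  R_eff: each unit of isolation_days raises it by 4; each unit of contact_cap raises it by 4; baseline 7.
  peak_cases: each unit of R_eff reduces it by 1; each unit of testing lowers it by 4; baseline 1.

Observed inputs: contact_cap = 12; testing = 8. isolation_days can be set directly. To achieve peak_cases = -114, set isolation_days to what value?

isolation_days = 7

Substituting into the R_eff equation gives R_eff = 4*isolation_days + 55.
So peak_cases = -4*isolation_days - 86.
Solve -4*isolation_days - 86 = -114: isolation_days = (-114 + 86) / -4 = 7.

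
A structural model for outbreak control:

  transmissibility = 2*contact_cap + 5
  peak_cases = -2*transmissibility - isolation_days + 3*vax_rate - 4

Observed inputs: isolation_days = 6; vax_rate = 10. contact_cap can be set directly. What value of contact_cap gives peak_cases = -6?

contact_cap = 4

Substituting into the peak_cases equation gives peak_cases = -4*contact_cap + 10.
Solve -4*contact_cap + 10 = -6: contact_cap = (-6 - 10) / -4 = 4.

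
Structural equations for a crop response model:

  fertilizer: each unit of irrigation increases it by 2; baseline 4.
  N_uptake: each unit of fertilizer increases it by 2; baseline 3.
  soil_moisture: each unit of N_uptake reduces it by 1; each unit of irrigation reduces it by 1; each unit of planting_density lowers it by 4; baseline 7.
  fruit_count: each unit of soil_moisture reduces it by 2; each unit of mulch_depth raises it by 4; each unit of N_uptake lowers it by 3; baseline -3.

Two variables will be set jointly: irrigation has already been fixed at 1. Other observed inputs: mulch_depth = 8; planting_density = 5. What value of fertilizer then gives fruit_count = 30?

fertilizer = 12

With irrigation held at 1:
Intervening on fertilizer fixes its value directly, overriding its dependence on irrigation.
Substituting into the soil_moisture equation gives soil_moisture = -2*fertilizer - 17.
Substituting into the fruit_count equation gives fruit_count = -2*fertilizer + 54.
Solve -2*fertilizer + 54 = 30: fertilizer = (30 - 54) / -2 = 12.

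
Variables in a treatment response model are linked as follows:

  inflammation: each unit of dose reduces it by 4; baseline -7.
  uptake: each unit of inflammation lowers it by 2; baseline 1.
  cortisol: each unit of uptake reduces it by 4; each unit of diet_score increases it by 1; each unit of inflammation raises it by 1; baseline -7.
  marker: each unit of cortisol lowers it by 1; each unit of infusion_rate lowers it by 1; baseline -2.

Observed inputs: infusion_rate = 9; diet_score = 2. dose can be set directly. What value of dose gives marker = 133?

Substituting into the uptake equation gives uptake = 8*dose + 15.
So cortisol = -36*dose - 72.
marker becomes 36*dose + 61.
Solve 36*dose + 61 = 133: dose = (133 - 61) / 36 = 2.

dose = 2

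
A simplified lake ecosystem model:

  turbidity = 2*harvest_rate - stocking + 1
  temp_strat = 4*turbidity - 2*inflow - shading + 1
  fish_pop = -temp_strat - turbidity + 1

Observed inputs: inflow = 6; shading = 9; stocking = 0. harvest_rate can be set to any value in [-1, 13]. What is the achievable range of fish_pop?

Substituting into the turbidity equation gives turbidity = 2*harvest_rate + 1.
This gives temp_strat = 8*harvest_rate - 16.
fish_pop becomes -10*harvest_rate + 16.
Linear in harvest_rate, so extremes are at the endpoints: harvest_rate = -1 gives fish_pop = 26; harvest_rate = 13 gives fish_pop = -114.

-114 to 26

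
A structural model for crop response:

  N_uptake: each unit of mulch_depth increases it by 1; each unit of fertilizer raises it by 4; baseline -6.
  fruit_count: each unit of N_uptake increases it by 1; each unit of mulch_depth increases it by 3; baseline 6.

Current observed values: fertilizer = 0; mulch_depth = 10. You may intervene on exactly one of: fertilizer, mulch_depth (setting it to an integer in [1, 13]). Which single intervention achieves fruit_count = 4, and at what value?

Intervening on fertilizer: fruit_count = 4*fertilizer + 40. Reaching 4 requires fertilizer = -9, outside [1, 13].
Intervening on mulch_depth: with other inputs at their observed values, fruit_count = 4*mulch_depth. Solving for 4 gives mulch_depth = 1, within [1, 13].

set mulch_depth = 1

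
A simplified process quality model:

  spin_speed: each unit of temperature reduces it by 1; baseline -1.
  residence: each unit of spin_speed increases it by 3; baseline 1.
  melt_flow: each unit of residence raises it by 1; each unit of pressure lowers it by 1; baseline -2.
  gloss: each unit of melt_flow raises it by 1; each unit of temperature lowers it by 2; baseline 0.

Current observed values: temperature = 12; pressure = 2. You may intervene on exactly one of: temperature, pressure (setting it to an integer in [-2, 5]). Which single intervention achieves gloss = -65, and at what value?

set pressure = 1

Intervening on temperature: gloss = -5*temperature - 6. Reaching -65 requires temperature = 59/5, not an integer.
Intervening on pressure: with other inputs at their observed values, gloss = -pressure - 64. Solving for -65 gives pressure = 1, within [-2, 5].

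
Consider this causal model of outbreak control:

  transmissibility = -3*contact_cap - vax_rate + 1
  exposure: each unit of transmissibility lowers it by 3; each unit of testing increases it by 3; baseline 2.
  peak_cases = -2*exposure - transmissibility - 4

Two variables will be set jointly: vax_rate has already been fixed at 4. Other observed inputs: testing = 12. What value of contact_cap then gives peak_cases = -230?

With vax_rate held at 4:
Substituting into the transmissibility equation gives transmissibility = -3*contact_cap - 3.
Substituting into the exposure equation gives exposure = 9*contact_cap + 47.
Substituting into the peak_cases equation gives peak_cases = -15*contact_cap - 95.
Solve -15*contact_cap - 95 = -230: contact_cap = (-230 + 95) / -15 = 9.

contact_cap = 9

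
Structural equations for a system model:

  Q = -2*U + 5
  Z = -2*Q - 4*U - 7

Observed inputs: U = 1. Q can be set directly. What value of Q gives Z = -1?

Intervening on Q fixes its value directly, overriding its dependence on U.
Substituting into the Z equation gives Z = -2*Q - 11.
Solve -2*Q - 11 = -1: Q = (-1 + 11) / -2 = -5.

Q = -5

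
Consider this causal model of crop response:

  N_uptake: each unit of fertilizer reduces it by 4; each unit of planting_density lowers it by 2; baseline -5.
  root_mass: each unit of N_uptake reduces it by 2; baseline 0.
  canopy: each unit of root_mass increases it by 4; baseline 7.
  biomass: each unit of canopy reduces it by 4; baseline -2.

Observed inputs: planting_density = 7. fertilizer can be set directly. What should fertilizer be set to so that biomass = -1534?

Substituting into the N_uptake equation gives N_uptake = -4*fertilizer - 19.
Substituting into the root_mass equation gives root_mass = 8*fertilizer + 38.
Substituting into the canopy equation gives canopy = 32*fertilizer + 159.
This gives biomass = -128*fertilizer - 638.
Solve -128*fertilizer - 638 = -1534: fertilizer = (-1534 + 638) / -128 = 7.

fertilizer = 7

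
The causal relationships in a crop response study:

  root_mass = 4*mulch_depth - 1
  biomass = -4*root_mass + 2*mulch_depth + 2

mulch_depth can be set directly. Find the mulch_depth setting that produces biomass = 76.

mulch_depth = -5

Substituting into the biomass equation gives biomass = -14*mulch_depth + 6.
Solve -14*mulch_depth + 6 = 76: mulch_depth = (76 - 6) / -14 = -5.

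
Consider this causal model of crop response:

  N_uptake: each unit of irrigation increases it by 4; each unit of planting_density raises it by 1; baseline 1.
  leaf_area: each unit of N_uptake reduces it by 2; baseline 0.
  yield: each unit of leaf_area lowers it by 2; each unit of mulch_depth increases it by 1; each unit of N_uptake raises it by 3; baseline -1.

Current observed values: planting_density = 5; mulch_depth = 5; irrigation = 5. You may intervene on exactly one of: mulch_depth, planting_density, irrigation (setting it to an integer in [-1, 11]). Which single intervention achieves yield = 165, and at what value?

set planting_density = 2

Intervening on mulch_depth: yield = mulch_depth + 181. Reaching 165 requires mulch_depth = -16, outside [-1, 11].
Intervening on planting_density: with other inputs at their observed values, yield = 7*planting_density + 151. Solving for 165 gives planting_density = 2, within [-1, 11].
Intervening on irrigation: yield = 28*irrigation + 46. Reaching 165 requires irrigation = 17/4, not an integer.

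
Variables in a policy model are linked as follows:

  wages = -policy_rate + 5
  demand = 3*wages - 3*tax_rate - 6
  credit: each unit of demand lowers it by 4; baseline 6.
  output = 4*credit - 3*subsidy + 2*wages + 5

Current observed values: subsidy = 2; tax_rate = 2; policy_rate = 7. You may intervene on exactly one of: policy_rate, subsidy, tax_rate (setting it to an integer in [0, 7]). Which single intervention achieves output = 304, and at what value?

set subsidy = 3

Intervening on policy_rate: output = 46*policy_rate - 15. Reaching 304 requires policy_rate = 319/46, not an integer.
Intervening on subsidy: with other inputs at their observed values, output = -3*subsidy + 313. Solving for 304 gives subsidy = 3, within [0, 7].
Intervening on tax_rate: output = 48*tax_rate + 211. Reaching 304 requires tax_rate = 31/16, not an integer.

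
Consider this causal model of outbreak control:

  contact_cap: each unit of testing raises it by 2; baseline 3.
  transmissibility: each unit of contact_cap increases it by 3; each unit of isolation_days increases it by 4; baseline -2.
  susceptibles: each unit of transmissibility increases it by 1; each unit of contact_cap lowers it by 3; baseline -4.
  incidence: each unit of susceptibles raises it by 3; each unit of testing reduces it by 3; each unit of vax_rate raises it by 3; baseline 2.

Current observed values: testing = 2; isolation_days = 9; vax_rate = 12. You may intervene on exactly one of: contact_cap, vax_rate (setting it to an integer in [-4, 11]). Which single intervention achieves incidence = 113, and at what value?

Intervening on contact_cap: the paths from contact_cap to incidence cancel (net effect zero), leaving incidence = 122; 113 is unreachable this way.
Intervening on vax_rate: with other inputs at their observed values, incidence = 3*vax_rate + 86. Solving for 113 gives vax_rate = 9, within [-4, 11].

set vax_rate = 9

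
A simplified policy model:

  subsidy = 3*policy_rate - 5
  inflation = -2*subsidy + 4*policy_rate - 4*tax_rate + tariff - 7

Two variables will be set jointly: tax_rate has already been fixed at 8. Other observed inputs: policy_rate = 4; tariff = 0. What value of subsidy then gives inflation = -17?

With tax_rate held at 8:
Intervening on subsidy fixes its value directly, overriding its dependence on policy_rate.
Substituting into the inflation equation gives inflation = -2*subsidy - 23.
Solve -2*subsidy - 23 = -17: subsidy = (-17 + 23) / -2 = -3.

subsidy = -3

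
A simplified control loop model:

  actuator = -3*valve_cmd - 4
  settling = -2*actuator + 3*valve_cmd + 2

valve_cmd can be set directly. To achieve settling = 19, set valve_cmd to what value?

valve_cmd = 1

Substituting into the settling equation gives settling = 9*valve_cmd + 10.
Solve 9*valve_cmd + 10 = 19: valve_cmd = (19 - 10) / 9 = 1.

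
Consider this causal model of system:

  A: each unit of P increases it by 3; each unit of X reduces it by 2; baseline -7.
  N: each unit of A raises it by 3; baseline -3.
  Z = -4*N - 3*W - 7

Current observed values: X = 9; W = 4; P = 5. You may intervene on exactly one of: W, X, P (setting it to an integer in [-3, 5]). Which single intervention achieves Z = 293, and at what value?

Intervening on W: Z = -3*W + 125. Reaching 293 requires W = -56, outside [-3, 5].
Intervening on X: Z = 24*X - 103. Reaching 293 requires X = 33/2, not an integer.
Intervening on P: with other inputs at their observed values, Z = -36*P + 293. Solving for 293 gives P = 0, within [-3, 5].

set P = 0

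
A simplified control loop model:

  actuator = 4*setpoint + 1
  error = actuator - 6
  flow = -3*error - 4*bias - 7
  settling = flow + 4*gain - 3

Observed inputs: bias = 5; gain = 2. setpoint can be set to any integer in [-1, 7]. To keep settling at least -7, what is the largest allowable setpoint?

Substituting into the error equation gives error = 4*setpoint - 5.
Substituting into the flow equation gives flow = -12*setpoint - 12.
So settling = -12*setpoint - 7.
Require -12*setpoint - 7 ≥ -7, so setpoint ≤ 0.
The largest integer in [-1, 7] satisfying this is 0.

setpoint = 0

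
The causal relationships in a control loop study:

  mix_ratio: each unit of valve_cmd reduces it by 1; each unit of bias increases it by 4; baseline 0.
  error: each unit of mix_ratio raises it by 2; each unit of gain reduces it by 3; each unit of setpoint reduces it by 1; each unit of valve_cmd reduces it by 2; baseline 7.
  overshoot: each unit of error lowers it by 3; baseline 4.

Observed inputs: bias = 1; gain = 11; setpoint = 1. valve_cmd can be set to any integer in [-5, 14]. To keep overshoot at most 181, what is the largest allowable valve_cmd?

valve_cmd = 10

Substituting into the mix_ratio equation gives mix_ratio = -valve_cmd + 4.
Substituting into the error equation gives error = -4*valve_cmd - 19.
overshoot becomes 12*valve_cmd + 61.
Require 12*valve_cmd + 61 ≤ 181, so valve_cmd ≤ 10.
The largest integer in [-5, 14] satisfying this is 10.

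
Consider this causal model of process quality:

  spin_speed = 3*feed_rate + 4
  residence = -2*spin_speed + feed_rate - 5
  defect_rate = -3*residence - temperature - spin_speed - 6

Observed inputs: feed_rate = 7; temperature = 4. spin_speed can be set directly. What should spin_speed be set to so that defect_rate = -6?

spin_speed = 2

Intervening on spin_speed fixes its value directly, overriding its dependence on feed_rate.
Substituting into the residence equation gives residence = -2*spin_speed + 2.
Substituting into the defect_rate equation gives defect_rate = 5*spin_speed - 16.
Solve 5*spin_speed - 16 = -6: spin_speed = (-6 + 16) / 5 = 2.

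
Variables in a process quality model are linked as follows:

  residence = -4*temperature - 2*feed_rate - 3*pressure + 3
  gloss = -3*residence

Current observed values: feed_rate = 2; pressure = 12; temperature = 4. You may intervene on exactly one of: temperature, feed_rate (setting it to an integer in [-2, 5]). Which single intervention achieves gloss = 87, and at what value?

set temperature = -2

Intervening on temperature: with other inputs at their observed values, gloss = 12*temperature + 111. Solving for 87 gives temperature = -2, within [-2, 5].
Intervening on feed_rate: gloss = 6*feed_rate + 147. Reaching 87 requires feed_rate = -10, outside [-2, 5].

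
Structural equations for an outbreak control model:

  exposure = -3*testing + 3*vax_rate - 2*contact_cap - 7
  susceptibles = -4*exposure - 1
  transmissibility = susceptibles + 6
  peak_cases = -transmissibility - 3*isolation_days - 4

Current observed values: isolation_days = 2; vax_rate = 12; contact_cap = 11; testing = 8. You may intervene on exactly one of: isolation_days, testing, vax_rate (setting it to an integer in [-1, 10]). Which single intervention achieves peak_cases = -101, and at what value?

set isolation_days = 8

Intervening on isolation_days: with other inputs at their observed values, peak_cases = -3*isolation_days - 77. Solving for -101 gives isolation_days = 8, within [-1, 10].
Intervening on testing: peak_cases = -12*testing + 13. Reaching -101 requires testing = 19/2, not an integer.
Intervening on vax_rate: peak_cases = 12*vax_rate - 227. Reaching -101 requires vax_rate = 21/2, not an integer.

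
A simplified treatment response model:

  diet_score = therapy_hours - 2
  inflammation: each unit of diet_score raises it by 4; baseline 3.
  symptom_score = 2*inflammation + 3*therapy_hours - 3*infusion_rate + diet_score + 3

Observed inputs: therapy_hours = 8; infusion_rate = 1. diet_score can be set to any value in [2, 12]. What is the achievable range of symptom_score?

Intervening on diet_score fixes its value directly, overriding its dependence on therapy_hours.
Substituting into the symptom_score equation gives symptom_score = 9*diet_score + 30.
Linear in diet_score, so extremes are at the endpoints: diet_score = 2 gives symptom_score = 48; diet_score = 12 gives symptom_score = 138.

48 to 138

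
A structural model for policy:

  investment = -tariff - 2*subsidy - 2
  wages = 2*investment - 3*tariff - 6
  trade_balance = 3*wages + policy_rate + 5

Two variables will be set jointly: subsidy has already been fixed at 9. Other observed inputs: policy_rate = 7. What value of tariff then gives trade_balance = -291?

With subsidy held at 9:
Substituting into the investment equation gives investment = -tariff - 20.
Substituting into the wages equation gives wages = -5*tariff - 46.
This gives trade_balance = -15*tariff - 126.
Solve -15*tariff - 126 = -291: tariff = (-291 + 126) / -15 = 11.

tariff = 11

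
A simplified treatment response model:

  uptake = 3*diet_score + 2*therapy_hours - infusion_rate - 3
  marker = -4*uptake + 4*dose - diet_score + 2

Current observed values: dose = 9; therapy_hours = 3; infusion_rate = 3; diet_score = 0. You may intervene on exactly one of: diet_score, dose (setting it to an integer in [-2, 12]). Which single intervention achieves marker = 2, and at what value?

set dose = 0

Intervening on diet_score: marker = -13*diet_score + 38. Reaching 2 requires diet_score = 36/13, not an integer.
Intervening on dose: with other inputs at their observed values, marker = 4*dose + 2. Solving for 2 gives dose = 0, within [-2, 12].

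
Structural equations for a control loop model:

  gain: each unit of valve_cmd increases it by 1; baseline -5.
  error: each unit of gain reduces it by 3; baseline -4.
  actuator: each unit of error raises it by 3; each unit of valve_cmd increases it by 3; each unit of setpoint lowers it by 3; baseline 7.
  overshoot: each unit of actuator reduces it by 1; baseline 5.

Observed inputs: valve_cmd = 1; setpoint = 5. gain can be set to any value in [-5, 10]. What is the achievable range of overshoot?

Intervening on gain fixes its value directly, overriding its dependence on valve_cmd.
Substituting into the actuator equation gives actuator = -9*gain - 17.
This gives overshoot = 9*gain + 22.
Linear in gain, so extremes are at the endpoints: gain = -5 gives overshoot = -23; gain = 10 gives overshoot = 112.

-23 to 112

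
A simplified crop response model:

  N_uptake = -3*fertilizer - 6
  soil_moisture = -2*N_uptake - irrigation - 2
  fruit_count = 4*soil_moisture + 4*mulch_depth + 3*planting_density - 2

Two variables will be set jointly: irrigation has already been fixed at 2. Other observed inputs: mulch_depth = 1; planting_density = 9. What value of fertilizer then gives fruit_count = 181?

With irrigation held at 2:
Substituting into the soil_moisture equation gives soil_moisture = 6*fertilizer + 8.
So fruit_count = 24*fertilizer + 61.
Solve 24*fertilizer + 61 = 181: fertilizer = (181 - 61) / 24 = 5.

fertilizer = 5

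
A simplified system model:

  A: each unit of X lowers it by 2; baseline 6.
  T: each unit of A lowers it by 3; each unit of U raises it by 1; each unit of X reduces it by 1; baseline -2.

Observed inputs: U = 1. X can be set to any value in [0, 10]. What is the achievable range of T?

-19 to 31

Substituting into the T equation gives T = 5*X - 19.
Linear in X, so extremes are at the endpoints: X = 0 gives T = -19; X = 10 gives T = 31.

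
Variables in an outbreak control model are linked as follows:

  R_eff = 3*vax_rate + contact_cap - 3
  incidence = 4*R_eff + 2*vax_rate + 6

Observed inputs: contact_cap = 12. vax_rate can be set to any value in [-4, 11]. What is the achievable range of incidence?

-14 to 196

Substituting into the R_eff equation gives R_eff = 3*vax_rate + 9.
Substituting into the incidence equation gives incidence = 14*vax_rate + 42.
Linear in vax_rate, so extremes are at the endpoints: vax_rate = -4 gives incidence = -14; vax_rate = 11 gives incidence = 196.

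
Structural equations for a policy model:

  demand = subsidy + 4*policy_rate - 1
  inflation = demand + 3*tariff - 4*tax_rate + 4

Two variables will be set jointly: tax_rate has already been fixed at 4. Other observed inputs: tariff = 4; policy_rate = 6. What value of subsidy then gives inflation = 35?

subsidy = 12

With tax_rate held at 4:
Substituting into the demand equation gives demand = subsidy + 23.
So inflation = subsidy + 23.
Solve subsidy + 23 = 35: subsidy = (35 - 23) / 1 = 12.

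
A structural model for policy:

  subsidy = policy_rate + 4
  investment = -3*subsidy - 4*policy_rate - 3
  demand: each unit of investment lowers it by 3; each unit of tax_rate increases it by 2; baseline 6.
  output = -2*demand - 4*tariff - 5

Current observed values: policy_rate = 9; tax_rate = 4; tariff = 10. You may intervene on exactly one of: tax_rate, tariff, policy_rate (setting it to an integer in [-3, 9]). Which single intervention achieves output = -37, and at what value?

set policy_rate = -3

Intervening on tax_rate: output = -4*tax_rate - 525. Reaching -37 requires tax_rate = -122, outside [-3, 9].
Intervening on tariff: output = -4*tariff - 501. Reaching -37 requires tariff = -116, outside [-3, 9].
Intervening on policy_rate: with other inputs at their observed values, output = -42*policy_rate - 163. Solving for -37 gives policy_rate = -3, within [-3, 9].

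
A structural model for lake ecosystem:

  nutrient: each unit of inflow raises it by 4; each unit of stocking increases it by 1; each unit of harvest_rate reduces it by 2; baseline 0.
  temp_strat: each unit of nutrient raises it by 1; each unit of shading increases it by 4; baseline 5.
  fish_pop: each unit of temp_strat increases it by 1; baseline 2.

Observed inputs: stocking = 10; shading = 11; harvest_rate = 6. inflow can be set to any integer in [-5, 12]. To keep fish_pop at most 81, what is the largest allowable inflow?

inflow = 8

Substituting into the nutrient equation gives nutrient = 4*inflow - 2.
temp_strat becomes 4*inflow + 47.
Substituting into the fish_pop equation gives fish_pop = 4*inflow + 49.
Require 4*inflow + 49 ≤ 81, so inflow ≤ 8.
The largest integer in [-5, 12] satisfying this is 8.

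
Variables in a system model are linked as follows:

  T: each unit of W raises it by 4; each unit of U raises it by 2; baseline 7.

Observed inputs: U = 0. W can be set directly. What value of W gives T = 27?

Substituting into the T equation gives T = 4*W + 7.
Solve 4*W + 7 = 27: W = (27 - 7) / 4 = 5.

W = 5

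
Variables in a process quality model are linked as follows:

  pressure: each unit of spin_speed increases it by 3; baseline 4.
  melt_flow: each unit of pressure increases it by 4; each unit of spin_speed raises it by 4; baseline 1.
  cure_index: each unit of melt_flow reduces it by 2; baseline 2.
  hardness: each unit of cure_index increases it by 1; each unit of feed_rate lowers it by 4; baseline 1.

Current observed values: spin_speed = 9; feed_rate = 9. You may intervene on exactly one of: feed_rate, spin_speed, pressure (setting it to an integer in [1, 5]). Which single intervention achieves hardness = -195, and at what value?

Intervening on feed_rate: hardness = -4*feed_rate - 319. Reaching -195 requires feed_rate = -31, outside [1, 5].
Intervening on spin_speed: with other inputs at their observed values, hardness = -32*spin_speed - 67. Solving for -195 gives spin_speed = 4, within [1, 5].
Intervening on pressure: hardness = -8*pressure - 107. Reaching -195 requires pressure = 11, outside [1, 5].

set spin_speed = 4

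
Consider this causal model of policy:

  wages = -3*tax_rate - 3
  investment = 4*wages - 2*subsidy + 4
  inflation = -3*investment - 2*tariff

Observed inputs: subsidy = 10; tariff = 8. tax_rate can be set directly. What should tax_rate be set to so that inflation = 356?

Substituting into the investment equation gives investment = -12*tax_rate - 28.
Substituting into the inflation equation gives inflation = 36*tax_rate + 68.
Solve 36*tax_rate + 68 = 356: tax_rate = (356 - 68) / 36 = 8.

tax_rate = 8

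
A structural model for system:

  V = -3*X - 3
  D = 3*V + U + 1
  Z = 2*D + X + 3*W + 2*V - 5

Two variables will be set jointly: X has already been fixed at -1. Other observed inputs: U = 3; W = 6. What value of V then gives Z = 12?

V = -1

With X held at -1:
Intervening on V fixes its value directly, overriding its dependence on X.
Substituting into the D equation gives D = 3*V + 4.
Z becomes 8*V + 20.
Solve 8*V + 20 = 12: V = (12 - 20) / 8 = -1.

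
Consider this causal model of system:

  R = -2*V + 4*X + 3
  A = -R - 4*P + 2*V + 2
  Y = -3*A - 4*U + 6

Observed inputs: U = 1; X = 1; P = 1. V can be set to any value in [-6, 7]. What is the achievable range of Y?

Substituting into the R equation gives R = -2*V + 7.
Substituting into the A equation gives A = 4*V - 9.
This gives Y = -12*V + 29.
Linear in V, so extremes are at the endpoints: V = -6 gives Y = 101; V = 7 gives Y = -55.

-55 to 101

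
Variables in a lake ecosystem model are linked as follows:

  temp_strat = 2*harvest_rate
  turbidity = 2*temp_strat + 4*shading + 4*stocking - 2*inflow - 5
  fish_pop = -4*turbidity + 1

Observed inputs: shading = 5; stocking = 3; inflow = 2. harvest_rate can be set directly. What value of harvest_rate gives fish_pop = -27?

harvest_rate = -4

Substituting into the turbidity equation gives turbidity = 4*harvest_rate + 23.
This gives fish_pop = -16*harvest_rate - 91.
Solve -16*harvest_rate - 91 = -27: harvest_rate = (-27 + 91) / -16 = -4.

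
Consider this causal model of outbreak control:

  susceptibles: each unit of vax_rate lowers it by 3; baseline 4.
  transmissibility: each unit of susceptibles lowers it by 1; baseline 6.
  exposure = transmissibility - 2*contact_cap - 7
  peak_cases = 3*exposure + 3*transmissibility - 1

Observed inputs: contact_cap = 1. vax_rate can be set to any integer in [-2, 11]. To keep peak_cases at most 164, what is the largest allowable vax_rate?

Substituting into the transmissibility equation gives transmissibility = 3*vax_rate + 2.
This gives exposure = 3*vax_rate - 7.
Substituting into the peak_cases equation gives peak_cases = 18*vax_rate - 16.
Require 18*vax_rate - 16 ≤ 164, so vax_rate ≤ 10.
The largest integer in [-2, 11] satisfying this is 10.

vax_rate = 10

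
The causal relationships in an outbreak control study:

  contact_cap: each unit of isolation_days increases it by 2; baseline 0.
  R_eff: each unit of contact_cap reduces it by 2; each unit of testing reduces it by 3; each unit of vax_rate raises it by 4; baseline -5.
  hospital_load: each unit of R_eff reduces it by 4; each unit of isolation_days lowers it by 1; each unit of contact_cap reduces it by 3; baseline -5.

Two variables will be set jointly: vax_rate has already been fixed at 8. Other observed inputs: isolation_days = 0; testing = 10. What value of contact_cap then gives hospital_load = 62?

contact_cap = 11

With vax_rate held at 8:
Intervening on contact_cap fixes its value directly, overriding its dependence on isolation_days.
Substituting into the R_eff equation gives R_eff = -2*contact_cap - 3.
hospital_load becomes 5*contact_cap + 7.
Solve 5*contact_cap + 7 = 62: contact_cap = (62 - 7) / 5 = 11.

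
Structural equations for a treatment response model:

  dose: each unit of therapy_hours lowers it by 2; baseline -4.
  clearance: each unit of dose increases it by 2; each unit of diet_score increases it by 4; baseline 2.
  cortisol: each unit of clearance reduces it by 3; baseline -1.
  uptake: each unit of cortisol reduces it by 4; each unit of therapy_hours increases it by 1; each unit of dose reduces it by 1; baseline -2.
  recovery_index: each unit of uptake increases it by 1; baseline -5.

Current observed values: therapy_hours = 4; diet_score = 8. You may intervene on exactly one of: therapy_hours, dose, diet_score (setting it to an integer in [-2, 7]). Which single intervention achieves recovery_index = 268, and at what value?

Intervening on therapy_hours: with other inputs at their observed values, recovery_index = -45*therapy_hours + 313. Solving for 268 gives therapy_hours = 1, within [-2, 7].
Intervening on dose: recovery_index = 23*dose + 409. Reaching 268 requires dose = -141/23, not an integer.
Intervening on diet_score: recovery_index = 48*diet_score - 251. Reaching 268 requires diet_score = 173/16, not an integer.

set therapy_hours = 1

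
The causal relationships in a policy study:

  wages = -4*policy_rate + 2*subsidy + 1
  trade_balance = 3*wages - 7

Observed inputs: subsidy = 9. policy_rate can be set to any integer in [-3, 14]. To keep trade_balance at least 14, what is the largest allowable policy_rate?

Substituting into the wages equation gives wages = -4*policy_rate + 19.
Substituting into the trade_balance equation gives trade_balance = -12*policy_rate + 50.
Require -12*policy_rate + 50 ≥ 14, so policy_rate ≤ 3.
The largest integer in [-3, 14] satisfying this is 3.

policy_rate = 3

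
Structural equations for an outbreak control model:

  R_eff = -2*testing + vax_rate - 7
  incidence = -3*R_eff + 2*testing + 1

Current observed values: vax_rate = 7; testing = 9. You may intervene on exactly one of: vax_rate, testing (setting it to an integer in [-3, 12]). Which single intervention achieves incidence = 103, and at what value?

Intervening on vax_rate: with other inputs at their observed values, incidence = -3*vax_rate + 94. Solving for 103 gives vax_rate = -3, within [-3, 12].
Intervening on testing: incidence = 8*testing + 1. Reaching 103 requires testing = 51/4, not an integer.

set vax_rate = -3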